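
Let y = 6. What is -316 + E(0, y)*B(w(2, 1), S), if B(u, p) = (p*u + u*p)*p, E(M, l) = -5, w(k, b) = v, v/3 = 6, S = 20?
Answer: -72316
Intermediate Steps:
v = 18 (v = 3*6 = 18)
w(k, b) = 18
B(u, p) = 2*u*p² (B(u, p) = (p*u + p*u)*p = (2*p*u)*p = 2*u*p²)
-316 + E(0, y)*B(w(2, 1), S) = -316 - 10*18*20² = -316 - 10*18*400 = -316 - 5*14400 = -316 - 72000 = -72316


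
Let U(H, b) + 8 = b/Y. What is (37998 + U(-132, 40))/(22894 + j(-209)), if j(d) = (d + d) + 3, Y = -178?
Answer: 1127030/666877 ≈ 1.6900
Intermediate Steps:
U(H, b) = -8 - b/178 (U(H, b) = -8 + b/(-178) = -8 + b*(-1/178) = -8 - b/178)
j(d) = 3 + 2*d (j(d) = 2*d + 3 = 3 + 2*d)
(37998 + U(-132, 40))/(22894 + j(-209)) = (37998 + (-8 - 1/178*40))/(22894 + (3 + 2*(-209))) = (37998 + (-8 - 20/89))/(22894 + (3 - 418)) = (37998 - 732/89)/(22894 - 415) = (3381090/89)/22479 = (3381090/89)*(1/22479) = 1127030/666877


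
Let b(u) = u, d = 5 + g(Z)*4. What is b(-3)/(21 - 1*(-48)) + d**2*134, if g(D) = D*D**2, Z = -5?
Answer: 755167049/23 ≈ 3.2833e+7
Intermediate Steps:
g(D) = D**3
d = -495 (d = 5 + (-5)**3*4 = 5 - 125*4 = 5 - 500 = -495)
b(-3)/(21 - 1*(-48)) + d**2*134 = -3/(21 - 1*(-48)) + (-495)**2*134 = -3/(21 + 48) + 245025*134 = -3/69 + 32833350 = -3*1/69 + 32833350 = -1/23 + 32833350 = 755167049/23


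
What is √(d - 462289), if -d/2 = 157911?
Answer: I*√778111 ≈ 882.11*I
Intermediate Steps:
d = -315822 (d = -2*157911 = -315822)
√(d - 462289) = √(-315822 - 462289) = √(-778111) = I*√778111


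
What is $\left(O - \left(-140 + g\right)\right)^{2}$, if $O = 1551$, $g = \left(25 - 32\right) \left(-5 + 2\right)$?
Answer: $2788900$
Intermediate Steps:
$g = 21$ ($g = \left(-7\right) \left(-3\right) = 21$)
$\left(O - \left(-140 + g\right)\right)^{2} = \left(1551 + \left(\left(423 - 283\right) - 21\right)\right)^{2} = \left(1551 + \left(140 - 21\right)\right)^{2} = \left(1551 + 119\right)^{2} = 1670^{2} = 2788900$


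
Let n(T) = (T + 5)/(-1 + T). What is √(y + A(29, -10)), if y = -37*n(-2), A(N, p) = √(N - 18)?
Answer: √(37 + √11) ≈ 6.3495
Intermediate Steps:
n(T) = (5 + T)/(-1 + T)
A(N, p) = √(-18 + N)
y = 37 (y = -37*(5 - 2)/(-1 - 2) = -37*3/(-3) = -(-37)*3/3 = -37*(-1) = 37)
√(y + A(29, -10)) = √(37 + √(-18 + 29)) = √(37 + √11)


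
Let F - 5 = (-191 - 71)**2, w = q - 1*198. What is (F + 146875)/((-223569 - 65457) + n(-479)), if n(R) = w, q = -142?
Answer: -107762/144683 ≈ -0.74481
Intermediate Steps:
w = -340 (w = -142 - 1*198 = -142 - 198 = -340)
n(R) = -340
F = 68649 (F = 5 + (-191 - 71)**2 = 5 + (-262)**2 = 5 + 68644 = 68649)
(F + 146875)/((-223569 - 65457) + n(-479)) = (68649 + 146875)/((-223569 - 65457) - 340) = 215524/(-289026 - 340) = 215524/(-289366) = 215524*(-1/289366) = -107762/144683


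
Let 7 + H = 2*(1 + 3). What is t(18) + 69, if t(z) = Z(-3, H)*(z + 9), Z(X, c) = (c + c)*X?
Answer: -93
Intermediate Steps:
H = 1 (H = -7 + 2*(1 + 3) = -7 + 2*4 = -7 + 8 = 1)
Z(X, c) = 2*X*c (Z(X, c) = (2*c)*X = 2*X*c)
t(z) = -54 - 6*z (t(z) = (2*(-3)*1)*(z + 9) = -6*(9 + z) = -54 - 6*z)
t(18) + 69 = (-54 - 6*18) + 69 = (-54 - 108) + 69 = -162 + 69 = -93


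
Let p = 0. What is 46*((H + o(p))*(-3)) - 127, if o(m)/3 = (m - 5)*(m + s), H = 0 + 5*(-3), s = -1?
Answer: -127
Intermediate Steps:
H = -15 (H = 0 - 15 = -15)
o(m) = 3*(-1 + m)*(-5 + m) (o(m) = 3*((m - 5)*(m - 1)) = 3*((-5 + m)*(-1 + m)) = 3*((-1 + m)*(-5 + m)) = 3*(-1 + m)*(-5 + m))
46*((H + o(p))*(-3)) - 127 = 46*((-15 + (15 - 18*0 + 3*0²))*(-3)) - 127 = 46*((-15 + (15 + 0 + 3*0))*(-3)) - 127 = 46*((-15 + (15 + 0 + 0))*(-3)) - 127 = 46*((-15 + 15)*(-3)) - 127 = 46*(0*(-3)) - 127 = 46*0 - 127 = 0 - 127 = -127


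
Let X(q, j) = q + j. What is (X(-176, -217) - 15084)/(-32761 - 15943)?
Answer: 15477/48704 ≈ 0.31778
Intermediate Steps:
X(q, j) = j + q
(X(-176, -217) - 15084)/(-32761 - 15943) = ((-217 - 176) - 15084)/(-32761 - 15943) = (-393 - 15084)/(-48704) = -15477*(-1/48704) = 15477/48704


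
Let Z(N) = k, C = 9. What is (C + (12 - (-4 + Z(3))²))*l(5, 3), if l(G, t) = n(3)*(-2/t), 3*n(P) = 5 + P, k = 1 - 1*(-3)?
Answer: -112/3 ≈ -37.333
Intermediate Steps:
k = 4 (k = 1 + 3 = 4)
Z(N) = 4
n(P) = 5/3 + P/3 (n(P) = (5 + P)/3 = 5/3 + P/3)
l(G, t) = -16/(3*t) (l(G, t) = (5/3 + (⅓)*3)*(-2/t) = (5/3 + 1)*(-2/t) = 8*(-2/t)/3 = -16/(3*t))
(C + (12 - (-4 + Z(3))²))*l(5, 3) = (9 + (12 - (-4 + 4)²))*(-16/3/3) = (9 + (12 - 1*0²))*(-16/3*⅓) = (9 + (12 - 1*0))*(-16/9) = (9 + (12 + 0))*(-16/9) = (9 + 12)*(-16/9) = 21*(-16/9) = -112/3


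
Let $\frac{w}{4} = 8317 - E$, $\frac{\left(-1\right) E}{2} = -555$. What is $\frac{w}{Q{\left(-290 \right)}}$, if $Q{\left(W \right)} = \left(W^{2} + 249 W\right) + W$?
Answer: $\frac{7207}{2900} \approx 2.4852$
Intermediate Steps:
$E = 1110$ ($E = \left(-2\right) \left(-555\right) = 1110$)
$Q{\left(W \right)} = W^{2} + 250 W$
$w = 28828$ ($w = 4 \left(8317 - 1110\right) = 4 \cdot 7207 = 28828$)
$\frac{w}{Q{\left(-290 \right)}} = \frac{28828}{\left(-290\right) \left(250 - 290\right)} = \frac{28828}{\left(-290\right) \left(-40\right)} = \frac{28828}{11600} = 28828 \cdot \frac{1}{11600} = \frac{7207}{2900}$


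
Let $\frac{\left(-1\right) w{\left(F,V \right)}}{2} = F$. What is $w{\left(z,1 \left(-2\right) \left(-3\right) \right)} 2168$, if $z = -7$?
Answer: $30352$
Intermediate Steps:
$w{\left(F,V \right)} = - 2 F$
$w{\left(z,1 \left(-2\right) \left(-3\right) \right)} 2168 = \left(-2\right) \left(-7\right) 2168 = 14 \cdot 2168 = 30352$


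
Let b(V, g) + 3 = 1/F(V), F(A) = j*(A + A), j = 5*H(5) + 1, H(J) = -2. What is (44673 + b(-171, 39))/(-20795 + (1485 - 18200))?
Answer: -137494261/115455780 ≈ -1.1909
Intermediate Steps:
j = -9 (j = 5*(-2) + 1 = -10 + 1 = -9)
F(A) = -18*A (F(A) = -9*(A + A) = -18*A)
b(V, g) = -3 - 1/(18*V) (b(V, g) = -3 + 1/(-18*V) = -3 - 1/(18*V))
(44673 + b(-171, 39))/(-20795 + (1485 - 18200)) = (44673 + (-3 - 1/18/(-171)))/(-20795 + (1485 - 18200)) = (44673 + (-3 - 1/18*(-1/171)))/(-20795 - 16715) = (44673 + (-3 + 1/3078))/(-37510) = (44673 - 9233/3078)*(-1/37510) = (137494261/3078)*(-1/37510) = -137494261/115455780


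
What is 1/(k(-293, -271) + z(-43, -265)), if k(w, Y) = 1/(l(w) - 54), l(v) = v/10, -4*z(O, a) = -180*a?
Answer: -833/9933535 ≈ -8.3857e-5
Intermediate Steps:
z(O, a) = 45*a (z(O, a) = -(-45)*a = 45*a)
l(v) = v/10 (l(v) = v*(1/10) = v/10)
k(w, Y) = 1/(-54 + w/10) (k(w, Y) = 1/(w/10 - 54) = 1/(-54 + w/10))
1/(k(-293, -271) + z(-43, -265)) = 1/(10/(-540 - 293) + 45*(-265)) = 1/(10/(-833) - 11925) = 1/(10*(-1/833) - 11925) = 1/(-10/833 - 11925) = 1/(-9933535/833) = -833/9933535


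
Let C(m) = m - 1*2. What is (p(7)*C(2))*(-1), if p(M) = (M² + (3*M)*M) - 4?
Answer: 0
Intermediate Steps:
C(m) = -2 + m (C(m) = m - 2 = -2 + m)
p(M) = -4 + 4*M² (p(M) = (M² + 3*M²) - 4 = 4*M² - 4 = -4 + 4*M²)
(p(7)*C(2))*(-1) = ((-4 + 4*7²)*(-2 + 2))*(-1) = ((-4 + 4*49)*0)*(-1) = ((-4 + 196)*0)*(-1) = (192*0)*(-1) = 0*(-1) = 0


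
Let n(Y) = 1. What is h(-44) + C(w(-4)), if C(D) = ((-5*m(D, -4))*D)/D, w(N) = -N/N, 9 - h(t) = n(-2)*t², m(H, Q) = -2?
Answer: -1917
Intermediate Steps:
h(t) = 9 - t²
w(N) = -1 (w(N) = -1*1 = -1)
C(D) = 10 (C(D) = ((-5*(-2))*D)/D = (10*D)/D = 10)
h(-44) + C(w(-4)) = (9 - 1*(-44)²) + 10 = (9 - 1*1936) + 10 = (9 - 1936) + 10 = -1927 + 10 = -1917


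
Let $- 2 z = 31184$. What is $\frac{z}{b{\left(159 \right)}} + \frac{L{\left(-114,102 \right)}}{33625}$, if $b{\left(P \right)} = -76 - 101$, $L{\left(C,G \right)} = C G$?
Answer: $\frac{522222844}{5951625} \approx 87.745$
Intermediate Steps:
$z = -15592$ ($z = \left(- \frac{1}{2}\right) 31184 = -15592$)
$b{\left(P \right)} = -177$
$\frac{z}{b{\left(159 \right)}} + \frac{L{\left(-114,102 \right)}}{33625} = - \frac{15592}{-177} + \frac{\left(-114\right) 102}{33625} = \left(-15592\right) \left(- \frac{1}{177}\right) - \frac{11628}{33625} = \frac{15592}{177} - \frac{11628}{33625} = \frac{522222844}{5951625}$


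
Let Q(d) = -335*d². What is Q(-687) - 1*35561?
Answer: -158145176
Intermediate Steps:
Q(-687) - 1*35561 = -335*(-687)² - 1*35561 = -335*471969 - 35561 = -158109615 - 35561 = -158145176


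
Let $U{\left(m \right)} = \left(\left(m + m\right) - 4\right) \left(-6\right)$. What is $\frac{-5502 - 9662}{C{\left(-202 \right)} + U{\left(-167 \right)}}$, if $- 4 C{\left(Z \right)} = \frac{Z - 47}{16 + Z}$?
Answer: $- \frac{3760672}{502861} \approx -7.4786$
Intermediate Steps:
$C{\left(Z \right)} = - \frac{-47 + Z}{4 \left(16 + Z\right)}$ ($C{\left(Z \right)} = - \frac{\left(Z - 47\right) \frac{1}{16 + Z}}{4} = - \frac{\left(-47 + Z\right) \frac{1}{16 + Z}}{4} = - \frac{\frac{1}{16 + Z} \left(-47 + Z\right)}{4} = - \frac{-47 + Z}{4 \left(16 + Z\right)}$)
$U{\left(m \right)} = 24 - 12 m$ ($U{\left(m \right)} = \left(2 m - 4\right) \left(-6\right) = \left(-4 + 2 m\right) \left(-6\right) = 24 - 12 m$)
$\frac{-5502 - 9662}{C{\left(-202 \right)} + U{\left(-167 \right)}} = \frac{-5502 - 9662}{\frac{47 - -202}{4 \left(16 - 202\right)} + \left(24 - -2004\right)} = - \frac{15164}{\frac{47 + 202}{4 \left(-186\right)} + \left(24 + 2004\right)} = - \frac{15164}{\frac{1}{4} \left(- \frac{1}{186}\right) 249 + 2028} = - \frac{15164}{- \frac{83}{248} + 2028} = - \frac{15164}{\frac{502861}{248}} = \left(-15164\right) \frac{248}{502861} = - \frac{3760672}{502861}$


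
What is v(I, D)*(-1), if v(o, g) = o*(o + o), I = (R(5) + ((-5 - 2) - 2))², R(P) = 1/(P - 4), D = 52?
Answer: -8192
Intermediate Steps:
R(P) = 1/(-4 + P)
I = 64 (I = (1/(-4 + 5) + ((-5 - 2) - 2))² = (1/1 + (-7 - 2))² = (1 - 9)² = (-8)² = 64)
v(o, g) = 2*o² (v(o, g) = o*(2*o) = 2*o²)
v(I, D)*(-1) = (2*64²)*(-1) = (2*4096)*(-1) = 8192*(-1) = -8192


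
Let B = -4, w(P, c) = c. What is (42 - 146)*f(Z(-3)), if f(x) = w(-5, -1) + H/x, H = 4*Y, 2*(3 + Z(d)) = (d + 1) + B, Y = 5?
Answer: 1352/3 ≈ 450.67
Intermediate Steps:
Z(d) = -9/2 + d/2 (Z(d) = -3 + ((d + 1) - 4)/2 = -3 + ((1 + d) - 4)/2 = -3 + (-3 + d)/2 = -3 + (-3/2 + d/2) = -9/2 + d/2)
H = 20 (H = 4*5 = 20)
f(x) = -1 + 20/x
(42 - 146)*f(Z(-3)) = (42 - 146)*((20 - (-9/2 + (½)*(-3)))/(-9/2 + (½)*(-3))) = -104*(20 - (-9/2 - 3/2))/(-9/2 - 3/2) = -104*(20 - 1*(-6))/(-6) = -(-52)*(20 + 6)/3 = -(-52)*26/3 = -104*(-13/3) = 1352/3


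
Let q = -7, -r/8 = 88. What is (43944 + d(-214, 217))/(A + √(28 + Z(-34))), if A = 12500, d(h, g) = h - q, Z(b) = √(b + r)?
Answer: 43737/(12500 + √(28 + 3*I*√82)) ≈ 3.4973 - 0.00065624*I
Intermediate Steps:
r = -704 (r = -8*88 = -704)
Z(b) = √(-704 + b) (Z(b) = √(b - 704) = √(-704 + b))
d(h, g) = 7 + h (d(h, g) = h - 1*(-7) = h + 7 = 7 + h)
(43944 + d(-214, 217))/(A + √(28 + Z(-34))) = (43944 + (7 - 214))/(12500 + √(28 + √(-704 - 34))) = (43944 - 207)/(12500 + √(28 + √(-738))) = 43737/(12500 + √(28 + 3*I*√82))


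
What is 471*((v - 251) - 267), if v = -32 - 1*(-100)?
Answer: -211950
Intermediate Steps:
v = 68 (v = -32 + 100 = 68)
471*((v - 251) - 267) = 471*((68 - 251) - 267) = 471*(-183 - 267) = 471*(-450) = -211950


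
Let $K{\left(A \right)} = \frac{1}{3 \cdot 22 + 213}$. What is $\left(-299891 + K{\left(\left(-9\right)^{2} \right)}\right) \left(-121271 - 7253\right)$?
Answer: $\frac{10753550128112}{279} \approx 3.8543 \cdot 10^{10}$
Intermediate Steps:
$K{\left(A \right)} = \frac{1}{279}$ ($K{\left(A \right)} = \frac{1}{66 + 213} = \frac{1}{279}$)
$\left(-299891 + K{\left(\left(-9\right)^{2} \right)}\right) \left(-121271 - 7253\right) = \left(-299891 + \frac{1}{279}\right) \left(-121271 - 7253\right) = \left(- \frac{83669588}{279}\right) \left(-128524\right) = \frac{10753550128112}{279}$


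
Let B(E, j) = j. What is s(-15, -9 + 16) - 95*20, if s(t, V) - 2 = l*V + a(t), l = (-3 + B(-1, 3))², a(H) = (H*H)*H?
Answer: -5273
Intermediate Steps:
a(H) = H³ (a(H) = H²*H = H³)
l = 0 (l = (-3 + 3)² = 0² = 0)
s(t, V) = 2 + t³ (s(t, V) = 2 + (0*V + t³) = 2 + (0 + t³) = 2 + t³)
s(-15, -9 + 16) - 95*20 = (2 + (-15)³) - 95*20 = (2 - 3375) - 1900 = -3373 - 1900 = -5273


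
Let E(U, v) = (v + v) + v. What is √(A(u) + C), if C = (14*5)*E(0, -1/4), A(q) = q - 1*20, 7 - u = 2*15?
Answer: I*√382/2 ≈ 9.7724*I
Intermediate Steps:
u = -23 (u = 7 - 2*15 = 7 - 1*30 = 7 - 30 = -23)
A(q) = -20 + q (A(q) = q - 20 = -20 + q)
E(U, v) = 3*v (E(U, v) = 2*v + v = 3*v)
C = -105/2 (C = (14*5)*(3*(-1/4)) = 70*(3*(-1*¼)) = 70*(3*(-¼)) = 70*(-¾) = -105/2 ≈ -52.500)
√(A(u) + C) = √((-20 - 23) - 105/2) = √(-43 - 105/2) = √(-191/2) = I*√382/2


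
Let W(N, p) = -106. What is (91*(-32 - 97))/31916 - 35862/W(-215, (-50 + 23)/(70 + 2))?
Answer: 571663629/1691548 ≈ 337.95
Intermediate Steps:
(91*(-32 - 97))/31916 - 35862/W(-215, (-50 + 23)/(70 + 2)) = (91*(-32 - 97))/31916 - 35862/(-106) = (91*(-129))*(1/31916) - 35862*(-1/106) = -11739*1/31916 + 17931/53 = -11739/31916 + 17931/53 = 571663629/1691548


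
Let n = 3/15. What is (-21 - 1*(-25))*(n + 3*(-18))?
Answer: -1076/5 ≈ -215.20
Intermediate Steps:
n = ⅕ (n = 3*(1/15) = ⅕ ≈ 0.20000)
(-21 - 1*(-25))*(n + 3*(-18)) = (-21 - 1*(-25))*(⅕ + 3*(-18)) = (-21 + 25)*(⅕ - 54) = 4*(-269/5) = -1076/5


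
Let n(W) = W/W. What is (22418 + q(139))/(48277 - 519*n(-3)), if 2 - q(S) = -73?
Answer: 22493/47758 ≈ 0.47098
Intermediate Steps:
q(S) = 75 (q(S) = 2 - 1*(-73) = 2 + 73 = 75)
n(W) = 1
(22418 + q(139))/(48277 - 519*n(-3)) = (22418 + 75)/(48277 - 519*1) = 22493/(48277 - 519) = 22493/47758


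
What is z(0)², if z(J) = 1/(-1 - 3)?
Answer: 1/16 ≈ 0.062500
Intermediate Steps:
z(J) = -¼ (z(J) = 1/(-4) = -¼)
z(0)² = (-¼)² = 1/16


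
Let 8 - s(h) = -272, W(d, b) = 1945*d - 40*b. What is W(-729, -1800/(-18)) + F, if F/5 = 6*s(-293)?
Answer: -1413505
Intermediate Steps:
W(d, b) = -40*b + 1945*d
s(h) = 280 (s(h) = 8 - 1*(-272) = 8 + 272 = 280)
F = 8400 (F = 5*(6*280) = 5*1680 = 8400)
W(-729, -1800/(-18)) + F = (-(-72000)/(-18) + 1945*(-729)) + 8400 = (-(-72000)*(-1)/18 - 1417905) + 8400 = (-40*100 - 1417905) + 8400 = (-4000 - 1417905) + 8400 = -1421905 + 8400 = -1413505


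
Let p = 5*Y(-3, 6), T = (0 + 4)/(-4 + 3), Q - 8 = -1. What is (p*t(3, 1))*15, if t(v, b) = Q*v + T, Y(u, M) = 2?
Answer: 2550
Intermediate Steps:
Q = 7 (Q = 8 - 1 = 7)
T = -4 (T = 4/(-1) = 4*(-1) = -4)
t(v, b) = -4 + 7*v (t(v, b) = 7*v - 4 = -4 + 7*v)
p = 10 (p = 5*2 = 10)
(p*t(3, 1))*15 = (10*(-4 + 7*3))*15 = (10*(-4 + 21))*15 = (10*17)*15 = 170*15 = 2550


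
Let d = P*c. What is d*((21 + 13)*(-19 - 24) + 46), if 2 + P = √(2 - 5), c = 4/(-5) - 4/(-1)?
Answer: 45312/5 - 22656*I*√3/5 ≈ 9062.4 - 7848.3*I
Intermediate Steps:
c = 16/5 (c = 4*(-⅕) - 4*(-1) = -⅘ + 4 = 16/5 ≈ 3.2000)
P = -2 + I*√3 (P = -2 + √(2 - 5) = -2 + √(-3) = -2 + I*√3 ≈ -2.0 + 1.732*I)
d = -32/5 + 16*I*√3/5 (d = (-2 + I*√3)*(16/5) = -32/5 + 16*I*√3/5 ≈ -6.4 + 5.5426*I)
d*((21 + 13)*(-19 - 24) + 46) = (-32/5 + 16*I*√3/5)*((21 + 13)*(-19 - 24) + 46) = (-32/5 + 16*I*√3/5)*(34*(-43) + 46) = (-32/5 + 16*I*√3/5)*(-1462 + 46) = (-32/5 + 16*I*√3/5)*(-1416) = 45312/5 - 22656*I*√3/5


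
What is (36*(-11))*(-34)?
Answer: 13464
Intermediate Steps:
(36*(-11))*(-34) = -396*(-34) = 13464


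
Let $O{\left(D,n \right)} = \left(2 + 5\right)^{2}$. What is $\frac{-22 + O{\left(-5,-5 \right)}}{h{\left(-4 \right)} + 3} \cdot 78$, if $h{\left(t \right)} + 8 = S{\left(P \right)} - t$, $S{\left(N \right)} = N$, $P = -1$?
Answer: $-1053$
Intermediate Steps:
$O{\left(D,n \right)} = 49$ ($O{\left(D,n \right)} = 7^{2} = 49$)
$h{\left(t \right)} = -9 - t$ ($h{\left(t \right)} = -8 - \left(1 + t\right) = -9 - t$)
$\frac{-22 + O{\left(-5,-5 \right)}}{h{\left(-4 \right)} + 3} \cdot 78 = \frac{-22 + 49}{\left(-9 - -4\right) + 3} \cdot 78 = \frac{27}{\left(-9 + 4\right) + 3} \cdot 78 = \frac{27}{-5 + 3} \cdot 78 = \frac{27}{-2} \cdot 78 = 27 \left(- \frac{1}{2}\right) 78 = \left(- \frac{27}{2}\right) 78 = -1053$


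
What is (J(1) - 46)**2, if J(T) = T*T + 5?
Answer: 1600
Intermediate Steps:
J(T) = 5 + T**2 (J(T) = T**2 + 5 = 5 + T**2)
(J(1) - 46)**2 = ((5 + 1**2) - 46)**2 = ((5 + 1) - 46)**2 = (6 - 46)**2 = (-40)**2 = 1600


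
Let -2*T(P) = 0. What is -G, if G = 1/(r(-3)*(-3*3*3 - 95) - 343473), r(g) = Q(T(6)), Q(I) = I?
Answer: 1/343473 ≈ 2.9114e-6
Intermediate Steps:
T(P) = 0 (T(P) = -1/2*0 = 0)
r(g) = 0
G = -1/343473 (G = 1/(0*(-3*3*3 - 95) - 343473) = 1/(0*(-9*3 - 95) - 343473) = 1/(0*(-27 - 95) - 343473) = 1/(0*(-122) - 343473) = 1/(0 - 343473) = 1/(-343473) = -1/343473 ≈ -2.9114e-6)
-G = -1*(-1/343473) = 1/343473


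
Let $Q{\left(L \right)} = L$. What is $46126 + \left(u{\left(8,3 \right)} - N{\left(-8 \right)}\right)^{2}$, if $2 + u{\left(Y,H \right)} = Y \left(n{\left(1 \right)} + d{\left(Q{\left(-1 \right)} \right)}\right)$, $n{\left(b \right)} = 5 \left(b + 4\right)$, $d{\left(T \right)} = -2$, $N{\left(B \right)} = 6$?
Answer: $77102$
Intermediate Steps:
$n{\left(b \right)} = 20 + 5 b$ ($n{\left(b \right)} = 5 \left(4 + b\right) = 20 + 5 b$)
$u{\left(Y,H \right)} = -2 + 23 Y$ ($u{\left(Y,H \right)} = -2 + Y \left(\left(20 + 5 \cdot 1\right) - 2\right) = -2 + Y \left(\left(20 + 5\right) - 2\right) = -2 + Y \left(25 - 2\right) = -2 + Y 23 = -2 + 23 Y$)
$46126 + \left(u{\left(8,3 \right)} - N{\left(-8 \right)}\right)^{2} = 46126 + \left(\left(-2 + 23 \cdot 8\right) - 6\right)^{2} = 46126 + \left(\left(-2 + 184\right) - 6\right)^{2} = 46126 + \left(182 - 6\right)^{2} = 46126 + 176^{2} = 46126 + 30976 = 77102$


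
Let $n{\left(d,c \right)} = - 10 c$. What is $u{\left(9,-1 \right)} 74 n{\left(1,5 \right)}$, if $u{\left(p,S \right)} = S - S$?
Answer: $0$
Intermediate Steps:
$u{\left(p,S \right)} = 0$
$u{\left(9,-1 \right)} 74 n{\left(1,5 \right)} = 0 \cdot 74 \left(\left(-10\right) 5\right) = 0 \left(-50\right) = 0$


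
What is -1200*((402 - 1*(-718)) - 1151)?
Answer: 37200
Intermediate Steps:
-1200*((402 - 1*(-718)) - 1151) = -1200*((402 + 718) - 1151) = -1200*(1120 - 1151) = -1200*(-31) = 37200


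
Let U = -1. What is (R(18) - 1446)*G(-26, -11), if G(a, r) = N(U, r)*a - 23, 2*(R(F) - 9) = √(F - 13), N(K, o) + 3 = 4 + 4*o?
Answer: -1573515 + 1095*√5/2 ≈ -1.5723e+6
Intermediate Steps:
N(K, o) = 1 + 4*o (N(K, o) = -3 + (4 + 4*o) = 1 + 4*o)
R(F) = 9 + √(-13 + F)/2 (R(F) = 9 + √(F - 13)/2 = 9 + √(-13 + F)/2)
G(a, r) = -23 + a*(1 + 4*r) (G(a, r) = (1 + 4*r)*a - 23 = a*(1 + 4*r) - 23 = -23 + a*(1 + 4*r))
(R(18) - 1446)*G(-26, -11) = ((9 + √(-13 + 18)/2) - 1446)*(-23 - 26*(1 + 4*(-11))) = ((9 + √5/2) - 1446)*(-23 - 26*(1 - 44)) = (-1437 + √5/2)*(-23 - 26*(-43)) = (-1437 + √5/2)*(-23 + 1118) = (-1437 + √5/2)*1095 = -1573515 + 1095*√5/2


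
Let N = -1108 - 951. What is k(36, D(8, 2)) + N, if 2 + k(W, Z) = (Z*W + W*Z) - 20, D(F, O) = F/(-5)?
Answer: -10981/5 ≈ -2196.2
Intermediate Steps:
D(F, O) = -F/5 (D(F, O) = F*(-⅕) = -F/5)
k(W, Z) = -22 + 2*W*Z (k(W, Z) = -2 + ((Z*W + W*Z) - 20) = -2 + ((W*Z + W*Z) - 20) = -2 + (2*W*Z - 20) = -2 + (-20 + 2*W*Z) = -22 + 2*W*Z)
N = -2059
k(36, D(8, 2)) + N = (-22 + 2*36*(-⅕*8)) - 2059 = (-22 + 2*36*(-8/5)) - 2059 = (-22 - 576/5) - 2059 = -686/5 - 2059 = -10981/5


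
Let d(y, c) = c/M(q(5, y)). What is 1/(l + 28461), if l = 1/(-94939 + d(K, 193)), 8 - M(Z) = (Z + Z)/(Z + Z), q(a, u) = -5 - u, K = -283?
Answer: 664380/18908919173 ≈ 3.5136e-5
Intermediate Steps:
M(Z) = 7 (M(Z) = 8 - (Z + Z)/(Z + Z) = 8 - 2*Z/(2*Z) = 8 - 2*Z*1/(2*Z) = 8 - 1*1 = 8 - 1 = 7)
d(y, c) = c/7
l = -7/664380 (l = 1/(-94939 + (⅐)*193) = 1/(-94939 + 193/7) = 1/(-664380/7) = -7/664380 ≈ -1.0536e-5)
1/(l + 28461) = 1/(-7/664380 + 28461) = 1/(18908919173/664380) = 664380/18908919173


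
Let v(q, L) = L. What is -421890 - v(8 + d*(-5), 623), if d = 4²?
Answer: -422513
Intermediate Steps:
d = 16
-421890 - v(8 + d*(-5), 623) = -421890 - 1*623 = -421890 - 623 = -422513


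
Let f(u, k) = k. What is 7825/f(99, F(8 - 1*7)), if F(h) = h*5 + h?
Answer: 7825/6 ≈ 1304.2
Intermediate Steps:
F(h) = 6*h (F(h) = 5*h + h = 6*h)
7825/f(99, F(8 - 1*7)) = 7825/((6*(8 - 1*7))) = 7825/((6*(8 - 7))) = 7825/((6*1)) = 7825/6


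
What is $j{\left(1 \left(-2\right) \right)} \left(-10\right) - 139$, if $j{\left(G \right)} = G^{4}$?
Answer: $-299$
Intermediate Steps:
$j{\left(1 \left(-2\right) \right)} \left(-10\right) - 139 = \left(1 \left(-2\right)\right)^{4} \left(-10\right) - 139 = \left(-2\right)^{4} \left(-10\right) - 139 = 16 \left(-10\right) - 139 = -160 - 139 = -299$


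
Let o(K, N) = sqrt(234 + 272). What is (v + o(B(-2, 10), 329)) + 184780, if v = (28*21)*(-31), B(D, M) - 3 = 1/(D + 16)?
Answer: 166552 + sqrt(506) ≈ 1.6657e+5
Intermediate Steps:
B(D, M) = 3 + 1/(16 + D) (B(D, M) = 3 + 1/(D + 16) = 3 + 1/(16 + D))
o(K, N) = sqrt(506)
v = -18228 (v = 588*(-31) = -18228)
(v + o(B(-2, 10), 329)) + 184780 = (-18228 + sqrt(506)) + 184780 = 166552 + sqrt(506)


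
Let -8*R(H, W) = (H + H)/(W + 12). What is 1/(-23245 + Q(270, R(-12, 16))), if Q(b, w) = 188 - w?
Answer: -28/645599 ≈ -4.3371e-5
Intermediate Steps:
R(H, W) = -H/(4*(12 + W)) (R(H, W) = -(H + H)/(8*(W + 12)) = -2*H/(8*(12 + W)) = -H/(4*(12 + W)))
1/(-23245 + Q(270, R(-12, 16))) = 1/(-23245 + (188 - (-1)*(-12)/(48 + 4*16))) = 1/(-23245 + (188 - (-1)*(-12)/(48 + 64))) = 1/(-23245 + (188 - (-1)*(-12)/112)) = 1/(-23245 + (188 - 1*3/28)) = 1/(-23245 + (188 - 3/28)) = 1/(-23245 + 5261/28) = 1/(-645599/28) = -28/645599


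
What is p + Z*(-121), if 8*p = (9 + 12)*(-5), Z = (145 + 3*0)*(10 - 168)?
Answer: 22176775/8 ≈ 2.7721e+6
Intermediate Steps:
Z = -22910 (Z = (145 + 0)*(-158) = 145*(-158) = -22910)
p = -105/8 (p = ((9 + 12)*(-5))/8 = (21*(-5))/8 = (1/8)*(-105) = -105/8 ≈ -13.125)
p + Z*(-121) = -105/8 - 22910*(-121) = -105/8 + 2772110 = 22176775/8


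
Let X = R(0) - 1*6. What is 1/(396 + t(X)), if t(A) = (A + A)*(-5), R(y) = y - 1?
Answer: 1/466 ≈ 0.0021459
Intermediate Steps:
R(y) = -1 + y
X = -7 (X = (-1 + 0) - 1*6 = -1 - 6 = -7)
t(A) = -10*A (t(A) = (2*A)*(-5) = -10*A)
1/(396 + t(X)) = 1/(396 - 10*(-7)) = 1/(396 + 70) = 1/466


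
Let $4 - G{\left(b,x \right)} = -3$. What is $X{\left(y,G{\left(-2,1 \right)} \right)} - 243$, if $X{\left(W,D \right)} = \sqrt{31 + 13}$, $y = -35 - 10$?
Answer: $-243 + 2 \sqrt{11} \approx -236.37$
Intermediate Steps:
$y = -45$
$G{\left(b,x \right)} = 7$ ($G{\left(b,x \right)} = 4 - -3 = 4 + 3 = 7$)
$X{\left(W,D \right)} = 2 \sqrt{11}$ ($X{\left(W,D \right)} = \sqrt{44} = 2 \sqrt{11}$)
$X{\left(y,G{\left(-2,1 \right)} \right)} - 243 = 2 \sqrt{11} - 243 = -243 + 2 \sqrt{11}$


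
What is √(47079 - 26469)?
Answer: 3*√2290 ≈ 143.56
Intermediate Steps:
√(47079 - 26469) = √20610 = 3*√2290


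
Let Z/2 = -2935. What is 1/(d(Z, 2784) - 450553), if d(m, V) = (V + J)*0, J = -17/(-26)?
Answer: -1/450553 ≈ -2.2195e-6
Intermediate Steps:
J = 17/26 (J = -17*(-1/26) = 17/26 ≈ 0.65385)
Z = -5870 (Z = 2*(-2935) = -5870)
d(m, V) = 0 (d(m, V) = (V + 17/26)*0 = (17/26 + V)*0 = 0)
1/(d(Z, 2784) - 450553) = 1/(0 - 450553) = 1/(-450553) = -1/450553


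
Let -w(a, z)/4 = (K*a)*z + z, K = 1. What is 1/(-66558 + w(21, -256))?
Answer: -1/44030 ≈ -2.2712e-5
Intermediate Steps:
w(a, z) = -4*z - 4*a*z (w(a, z) = -4*((1*a)*z + z) = -4*(a*z + z) = -4*(z + a*z) = -4*z - 4*a*z)
1/(-66558 + w(21, -256)) = 1/(-66558 - 4*(-256)*(1 + 21)) = 1/(-66558 - 4*(-256)*22) = 1/(-66558 + 22528) = 1/(-44030) = -1/44030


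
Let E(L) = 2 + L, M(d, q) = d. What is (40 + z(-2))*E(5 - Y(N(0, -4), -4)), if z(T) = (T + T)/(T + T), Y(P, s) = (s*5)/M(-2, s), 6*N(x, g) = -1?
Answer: -123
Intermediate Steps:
N(x, g) = -⅙ (N(x, g) = (⅙)*(-1) = -⅙)
Y(P, s) = -5*s/2 (Y(P, s) = (s*5)/(-2) = (5*s)*(-½) = -5*s/2)
z(T) = 1 (z(T) = (2*T)/((2*T)) = (2*T)*(1/(2*T)) = 1)
(40 + z(-2))*E(5 - Y(N(0, -4), -4)) = (40 + 1)*(2 + (5 - (-5)*(-4)/2)) = 41*(2 + (5 - 1*10)) = 41*(2 + (5 - 10)) = 41*(2 - 5) = 41*(-3) = -123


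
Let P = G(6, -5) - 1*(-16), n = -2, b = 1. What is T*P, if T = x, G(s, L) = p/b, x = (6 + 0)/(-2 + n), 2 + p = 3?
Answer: -51/2 ≈ -25.500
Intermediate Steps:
p = 1 (p = -2 + 3 = 1)
x = -3/2 (x = (6 + 0)/(-2 - 2) = 6/(-4) = 6*(-1/4) = -3/2 ≈ -1.5000)
G(s, L) = 1 (G(s, L) = 1/1 = 1*1 = 1)
T = -3/2 ≈ -1.5000
P = 17 (P = 1 - 1*(-16) = 1 + 16 = 17)
T*P = -3/2*17 = -51/2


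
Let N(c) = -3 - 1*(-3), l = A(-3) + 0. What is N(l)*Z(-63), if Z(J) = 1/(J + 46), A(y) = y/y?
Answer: 0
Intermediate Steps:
A(y) = 1
Z(J) = 1/(46 + J)
l = 1 (l = 1 + 0 = 1)
N(c) = 0 (N(c) = -3 + 3 = 0)
N(l)*Z(-63) = 0/(46 - 63) = 0/(-17) = 0*(-1/17) = 0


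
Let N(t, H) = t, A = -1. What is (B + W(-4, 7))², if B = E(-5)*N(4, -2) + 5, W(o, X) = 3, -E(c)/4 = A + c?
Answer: 10816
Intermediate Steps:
E(c) = 4 - 4*c (E(c) = -4*(-1 + c) = 4 - 4*c)
B = 101 (B = (4 - 4*(-5))*4 + 5 = (4 + 20)*4 + 5 = 24*4 + 5 = 96 + 5 = 101)
(B + W(-4, 7))² = (101 + 3)² = 104² = 10816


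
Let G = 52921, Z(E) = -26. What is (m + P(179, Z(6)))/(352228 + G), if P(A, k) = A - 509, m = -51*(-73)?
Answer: 3393/405149 ≈ 0.0083747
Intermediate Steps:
m = 3723
P(A, k) = -509 + A
(m + P(179, Z(6)))/(352228 + G) = (3723 + (-509 + 179))/(352228 + 52921) = (3723 - 330)/405149 = 3393*(1/405149) = 3393/405149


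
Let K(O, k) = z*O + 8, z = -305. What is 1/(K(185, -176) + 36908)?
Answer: -1/19509 ≈ -5.1258e-5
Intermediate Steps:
K(O, k) = 8 - 305*O (K(O, k) = -305*O + 8 = 8 - 305*O)
1/(K(185, -176) + 36908) = 1/((8 - 305*185) + 36908) = 1/((8 - 56425) + 36908) = 1/(-56417 + 36908) = 1/(-19509) = -1/19509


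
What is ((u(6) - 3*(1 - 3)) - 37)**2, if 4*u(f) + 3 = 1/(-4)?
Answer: 259081/256 ≈ 1012.0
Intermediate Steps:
u(f) = -13/16 (u(f) = -3/4 + (1/4)/(-4) = -3/4 + (1/4)*(-1/4) = -3/4 - 1/16 = -13/16)
((u(6) - 3*(1 - 3)) - 37)**2 = ((-13/16 - 3*(1 - 3)) - 37)**2 = ((-13/16 - 3*(-2)) - 37)**2 = ((-13/16 + 6) - 37)**2 = (83/16 - 37)**2 = (-509/16)**2 = 259081/256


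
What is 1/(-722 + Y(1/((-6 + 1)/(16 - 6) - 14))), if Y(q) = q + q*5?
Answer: -29/20950 ≈ -0.0013842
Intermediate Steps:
Y(q) = 6*q (Y(q) = q + 5*q = 6*q)
1/(-722 + Y(1/((-6 + 1)/(16 - 6) - 14))) = 1/(-722 + 6/((-6 + 1)/(16 - 6) - 14)) = 1/(-722 + 6/(-5/10 - 14)) = 1/(-722 + 6/(-5*⅒ - 14)) = 1/(-722 + 6/(-½ - 14)) = 1/(-722 + 6/(-29/2)) = 1/(-722 + 6*(-2/29)) = 1/(-722 - 12/29) = 1/(-20950/29) = -29/20950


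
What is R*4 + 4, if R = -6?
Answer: -20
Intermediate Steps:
R*4 + 4 = -6*4 + 4 = -24 + 4 = -20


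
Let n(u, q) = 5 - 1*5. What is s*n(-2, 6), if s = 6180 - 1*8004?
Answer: 0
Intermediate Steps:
s = -1824 (s = 6180 - 8004 = -1824)
n(u, q) = 0 (n(u, q) = 5 - 5 = 0)
s*n(-2, 6) = -1824*0 = 0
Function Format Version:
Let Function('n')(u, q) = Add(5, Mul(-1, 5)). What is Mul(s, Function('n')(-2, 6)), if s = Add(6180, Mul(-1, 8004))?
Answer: 0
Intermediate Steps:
s = -1824 (s = Add(6180, -8004) = -1824)
Function('n')(u, q) = 0 (Function('n')(u, q) = Add(5, -5) = 0)
Mul(s, Function('n')(-2, 6)) = Mul(-1824, 0) = 0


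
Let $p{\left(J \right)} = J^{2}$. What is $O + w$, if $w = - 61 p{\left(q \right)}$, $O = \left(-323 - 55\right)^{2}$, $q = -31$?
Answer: $84263$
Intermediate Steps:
$O = 142884$ ($O = \left(-378\right)^{2} = 142884$)
$w = -58621$ ($w = - 61 \left(-31\right)^{2} = \left(-61\right) 961 = -58621$)
$O + w = 142884 - 58621 = 84263$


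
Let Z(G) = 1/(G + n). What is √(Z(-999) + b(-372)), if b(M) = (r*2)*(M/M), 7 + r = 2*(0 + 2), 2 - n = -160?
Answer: I*√467139/279 ≈ 2.4497*I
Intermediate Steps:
n = 162 (n = 2 - 1*(-160) = 2 + 160 = 162)
r = -3 (r = -7 + 2*(0 + 2) = -7 + 2*2 = -7 + 4 = -3)
Z(G) = 1/(162 + G) (Z(G) = 1/(G + 162) = 1/(162 + G))
b(M) = -6 (b(M) = (-3*2)*(M/M) = -6*1 = -6)
√(Z(-999) + b(-372)) = √(1/(162 - 999) - 6) = √(1/(-837) - 6) = √(-1/837 - 6) = √(-5023/837) = I*√467139/279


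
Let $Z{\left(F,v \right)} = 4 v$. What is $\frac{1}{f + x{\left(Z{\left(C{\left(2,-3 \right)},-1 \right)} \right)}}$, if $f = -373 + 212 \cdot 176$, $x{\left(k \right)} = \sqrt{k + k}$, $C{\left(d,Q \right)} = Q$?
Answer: $\frac{36939}{1364489729} - \frac{2 i \sqrt{2}}{1364489729} \approx 2.7072 \cdot 10^{-5} - 2.0729 \cdot 10^{-9} i$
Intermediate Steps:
$x{\left(k \right)} = \sqrt{2} \sqrt{k}$ ($x{\left(k \right)} = \sqrt{2 k} = \sqrt{2} \sqrt{k}$)
$f = 36939$ ($f = -373 + 37312 = 36939$)
$\frac{1}{f + x{\left(Z{\left(C{\left(2,-3 \right)},-1 \right)} \right)}} = \frac{1}{36939 + \sqrt{2} \sqrt{4 \left(-1\right)}} = \frac{1}{36939 + \sqrt{2} \sqrt{-4}} = \frac{1}{36939 + \sqrt{2} \cdot 2 i} = \frac{1}{36939 + 2 i \sqrt{2}}$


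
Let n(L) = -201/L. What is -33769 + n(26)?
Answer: -878195/26 ≈ -33777.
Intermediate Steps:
-33769 + n(26) = -33769 - 201/26 = -878195/26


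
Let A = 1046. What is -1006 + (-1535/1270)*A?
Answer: -288323/127 ≈ -2270.3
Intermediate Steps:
-1006 + (-1535/1270)*A = -1006 - 1535/1270*1046 = -1006 - 1535*1/1270*1046 = -1006 - 307/254*1046 = -1006 - 160561/127 = -288323/127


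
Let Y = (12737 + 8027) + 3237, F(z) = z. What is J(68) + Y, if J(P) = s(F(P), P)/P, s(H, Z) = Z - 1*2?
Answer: 816067/34 ≈ 24002.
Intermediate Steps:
s(H, Z) = -2 + Z (s(H, Z) = Z - 2 = -2 + Z)
J(P) = (-2 + P)/P
Y = 24001 (Y = 20764 + 3237 = 24001)
J(68) + Y = (-2 + 68)/68 + 24001 = (1/68)*66 + 24001 = 33/34 + 24001 = 816067/34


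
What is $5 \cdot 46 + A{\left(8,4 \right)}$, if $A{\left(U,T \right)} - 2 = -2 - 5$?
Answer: $225$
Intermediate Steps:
$A{\left(U,T \right)} = -5$ ($A{\left(U,T \right)} = 2 - 7 = -5$)
$5 \cdot 46 + A{\left(8,4 \right)} = 5 \cdot 46 - 5 = 230 - 5 = 225$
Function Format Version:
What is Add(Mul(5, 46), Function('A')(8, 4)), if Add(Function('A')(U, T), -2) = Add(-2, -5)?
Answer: 225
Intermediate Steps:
Function('A')(U, T) = -5 (Function('A')(U, T) = Add(2, Add(-2, -5)) = Add(2, -7) = -5)
Add(Mul(5, 46), Function('A')(8, 4)) = Add(Mul(5, 46), -5) = Add(230, -5) = 225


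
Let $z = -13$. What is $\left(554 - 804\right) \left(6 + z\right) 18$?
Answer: $31500$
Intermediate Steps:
$\left(554 - 804\right) \left(6 + z\right) 18 = \left(554 - 804\right) \left(6 - 13\right) 18 = - 250 \left(\left(-7\right) 18\right) = \left(-250\right) \left(-126\right) = 31500$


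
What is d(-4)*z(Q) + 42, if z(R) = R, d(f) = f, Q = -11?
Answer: 86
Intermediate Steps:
d(-4)*z(Q) + 42 = -4*(-11) + 42 = 44 + 42 = 86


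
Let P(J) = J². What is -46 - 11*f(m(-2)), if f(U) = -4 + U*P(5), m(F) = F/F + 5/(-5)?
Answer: -2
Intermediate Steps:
m(F) = 0 (m(F) = 1 + 5*(-⅕) = 1 - 1 = 0)
f(U) = -4 + 25*U (f(U) = -4 + U*5² = -4 + U*25 = -4 + 25*U)
-46 - 11*f(m(-2)) = -46 - 11*(-4 + 25*0) = -46 - 11*(-4 + 0) = -46 - 11*(-4) = -46 + 44 = -2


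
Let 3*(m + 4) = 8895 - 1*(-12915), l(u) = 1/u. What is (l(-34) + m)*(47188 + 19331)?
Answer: 16433053317/34 ≈ 4.8332e+8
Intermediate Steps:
m = 7266 (m = -4 + (8895 - 1*(-12915))/3 = -4 + (8895 + 12915)/3 = -4 + (⅓)*21810 = -4 + 7270 = 7266)
(l(-34) + m)*(47188 + 19331) = (1/(-34) + 7266)*(47188 + 19331) = (-1/34 + 7266)*66519 = (247043/34)*66519 = 16433053317/34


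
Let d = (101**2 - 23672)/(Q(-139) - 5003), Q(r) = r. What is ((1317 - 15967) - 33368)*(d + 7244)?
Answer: -298208738357/857 ≈ -3.4797e+8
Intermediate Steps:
d = 13471/5142 (d = (101**2 - 23672)/(-139 - 5003) = (10201 - 23672)/(-5142) = -13471*(-1/5142) = 13471/5142 ≈ 2.6198)
((1317 - 15967) - 33368)*(d + 7244) = ((1317 - 15967) - 33368)*(13471/5142 + 7244) = (-14650 - 33368)*(37262119/5142) = -48018*37262119/5142 = -298208738357/857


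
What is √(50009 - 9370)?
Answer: √40639 ≈ 201.59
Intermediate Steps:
√(50009 - 9370) = √40639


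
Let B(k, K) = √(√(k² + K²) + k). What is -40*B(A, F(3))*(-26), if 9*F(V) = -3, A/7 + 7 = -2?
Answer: 1040*√(-567 + 3*√35722)/3 ≈ 30.883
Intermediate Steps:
A = -63 (A = -49 + 7*(-2) = -49 - 14 = -63)
F(V) = -⅓ (F(V) = (⅑)*(-3) = -⅓)
B(k, K) = √(k + √(K² + k²)) (B(k, K) = √(√(K² + k²) + k) = √(k + √(K² + k²)))
-40*B(A, F(3))*(-26) = -40*√(-63 + √((-⅓)² + (-63)²))*(-26) = -40*√(-63 + √(⅑ + 3969))*(-26) = -40*√(-63 + √(35722/9))*(-26) = -40*√(-63 + √35722/3)*(-26) = 1040*√(-63 + √35722/3)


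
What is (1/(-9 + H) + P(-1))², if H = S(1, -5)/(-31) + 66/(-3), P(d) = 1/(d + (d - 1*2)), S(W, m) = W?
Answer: 294849/3701776 ≈ 0.079651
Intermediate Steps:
P(d) = 1/(-2 + 2*d) (P(d) = 1/(d + (d - 2)) = 1/(d + (-2 + d)) = 1/(-2 + 2*d))
H = -683/31 (H = 1/(-31) + 66/(-3) = 1*(-1/31) + 66*(-⅓) = -1/31 - 22 = -683/31 ≈ -22.032)
(1/(-9 + H) + P(-1))² = (1/(-9 - 683/31) + 1/(2*(-1 - 1)))² = (1/(-962/31) + (½)/(-2))² = (-31/962 + (½)*(-½))² = (-31/962 - ¼)² = (-543/1924)² = 294849/3701776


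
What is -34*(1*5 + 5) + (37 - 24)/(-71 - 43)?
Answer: -38773/114 ≈ -340.11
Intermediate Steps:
-34*(1*5 + 5) + (37 - 24)/(-71 - 43) = -34*(5 + 5) + 13/(-114) = -34*10 + 13*(-1/114) = -340 - 13/114 = -38773/114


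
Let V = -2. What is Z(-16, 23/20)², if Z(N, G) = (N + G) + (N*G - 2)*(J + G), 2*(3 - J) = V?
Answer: 143784081/10000 ≈ 14378.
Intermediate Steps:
J = 4 (J = 3 - ½*(-2) = 3 + 1 = 4)
Z(N, G) = G + N + (-2 + G*N)*(4 + G) (Z(N, G) = (N + G) + (N*G - 2)*(4 + G) = (G + N) + (G*N - 2)*(4 + G) = (G + N) + (-2 + G*N)*(4 + G) = G + N + (-2 + G*N)*(4 + G))
Z(-16, 23/20)² = (-8 - 16 - 23/20 - 16*(23/20)² + 4*(23/20)*(-16))² = (-8 - 16 - 23/20 - 16*(23*(1/20))² + 4*(23*(1/20))*(-16))² = (-8 - 16 - 1*23/20 - 16*(23/20)² + 4*(23/20)*(-16))² = (-8 - 16 - 23/20 - 16*529/400 - 368/5)² = (-8 - 16 - 23/20 - 529/25 - 368/5)² = (-11991/100)² = 143784081/10000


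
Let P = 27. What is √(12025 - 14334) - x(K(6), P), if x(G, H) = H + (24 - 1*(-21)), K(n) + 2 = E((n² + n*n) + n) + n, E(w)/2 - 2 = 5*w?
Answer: -72 + I*√2309 ≈ -72.0 + 48.052*I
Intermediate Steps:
E(w) = 4 + 10*w (E(w) = 4 + 2*(5*w) = 4 + 10*w)
K(n) = 2 + 11*n + 20*n² (K(n) = -2 + ((4 + 10*((n² + n*n) + n)) + n) = -2 + ((4 + 10*((n² + n²) + n)) + n) = -2 + ((4 + 10*(2*n² + n)) + n) = -2 + ((4 + 10*(n + 2*n²)) + n) = -2 + ((4 + (10*n + 20*n²)) + n) = -2 + ((4 + 10*n + 20*n²) + n) = -2 + (4 + 11*n + 20*n²) = 2 + 11*n + 20*n²)
x(G, H) = 45 + H (x(G, H) = H + (24 + 21) = H + 45 = 45 + H)
√(12025 - 14334) - x(K(6), P) = √(12025 - 14334) - (45 + 27) = √(-2309) - 1*72 = I*√2309 - 72 = -72 + I*√2309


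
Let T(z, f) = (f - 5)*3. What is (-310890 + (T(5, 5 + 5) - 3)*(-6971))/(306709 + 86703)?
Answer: -197271/196706 ≈ -1.0029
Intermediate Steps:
T(z, f) = -15 + 3*f (T(z, f) = (-5 + f)*3 = -15 + 3*f)
(-310890 + (T(5, 5 + 5) - 3)*(-6971))/(306709 + 86703) = (-310890 + ((-15 + 3*(5 + 5)) - 3)*(-6971))/(306709 + 86703) = (-310890 + ((-15 + 3*10) - 3)*(-6971))/393412 = (-310890 + ((-15 + 30) - 3)*(-6971))*(1/393412) = (-310890 + (15 - 3)*(-6971))*(1/393412) = (-310890 + 12*(-6971))*(1/393412) = (-310890 - 83652)*(1/393412) = -394542*1/393412 = -197271/196706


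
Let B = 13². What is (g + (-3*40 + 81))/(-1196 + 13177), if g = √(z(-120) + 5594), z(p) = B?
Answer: -39/11981 + √5763/11981 ≈ 0.0030811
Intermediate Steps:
B = 169
z(p) = 169
g = √5763 (g = √(169 + 5594) = √5763 ≈ 75.914)
(g + (-3*40 + 81))/(-1196 + 13177) = (√5763 + (-3*40 + 81))/(-1196 + 13177) = (√5763 + (-120 + 81))/11981 = (√5763 - 39)*(1/11981) = (-39 + √5763)*(1/11981) = -39/11981 + √5763/11981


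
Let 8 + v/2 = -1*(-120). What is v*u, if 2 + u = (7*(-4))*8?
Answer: -50624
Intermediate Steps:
v = 224 (v = -16 + 2*(-1*(-120)) = -16 + 2*120 = -16 + 240 = 224)
u = -226 (u = -2 + (7*(-4))*8 = -2 - 28*8 = -2 - 224 = -226)
v*u = 224*(-226) = -50624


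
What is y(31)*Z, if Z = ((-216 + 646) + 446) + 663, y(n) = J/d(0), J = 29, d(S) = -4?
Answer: -44631/4 ≈ -11158.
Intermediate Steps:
y(n) = -29/4 (y(n) = 29/(-4) = 29*(-1/4) = -29/4)
Z = 1539 (Z = (430 + 446) + 663 = 876 + 663 = 1539)
y(31)*Z = -29/4*1539 = -44631/4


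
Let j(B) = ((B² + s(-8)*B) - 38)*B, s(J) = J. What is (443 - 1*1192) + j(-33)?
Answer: -44144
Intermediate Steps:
j(B) = B*(-38 + B² - 8*B) (j(B) = ((B² - 8*B) - 38)*B = (-38 + B² - 8*B)*B = B*(-38 + B² - 8*B))
(443 - 1*1192) + j(-33) = (443 - 1*1192) - 33*(-38 + (-33)² - 8*(-33)) = (443 - 1192) - 33*(-38 + 1089 + 264) = -749 - 33*1315 = -749 - 43395 = -44144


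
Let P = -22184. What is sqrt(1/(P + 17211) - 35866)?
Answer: I*sqrt(886992331287)/4973 ≈ 189.38*I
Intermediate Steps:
sqrt(1/(P + 17211) - 35866) = sqrt(1/(-22184 + 17211) - 35866) = sqrt(1/(-4973) - 35866) = sqrt(-1/4973 - 35866) = sqrt(-178361619/4973) = I*sqrt(886992331287)/4973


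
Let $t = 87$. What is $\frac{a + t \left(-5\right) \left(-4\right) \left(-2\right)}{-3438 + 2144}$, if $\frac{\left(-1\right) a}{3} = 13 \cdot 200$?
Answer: $\frac{5640}{647} \approx 8.7172$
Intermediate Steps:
$a = -7800$ ($a = - 3 \cdot 13 \cdot 200 = \left(-3\right) 2600 = -7800$)
$\frac{a + t \left(-5\right) \left(-4\right) \left(-2\right)}{-3438 + 2144} = \frac{-7800 + 87 \left(-5\right) \left(-4\right) \left(-2\right)}{-3438 + 2144} = \frac{-7800 + 87 \cdot 20 \left(-2\right)}{-1294} = \left(-7800 + 87 \left(-40\right)\right) \left(- \frac{1}{1294}\right) = \left(-7800 - 3480\right) \left(- \frac{1}{1294}\right) = \left(-11280\right) \left(- \frac{1}{1294}\right) = \frac{5640}{647}$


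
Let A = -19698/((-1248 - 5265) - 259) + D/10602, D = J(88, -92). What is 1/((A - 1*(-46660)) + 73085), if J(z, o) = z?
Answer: 17949186/2149377636103 ≈ 8.3509e-6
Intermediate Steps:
D = 88
A = 52358533/17949186 (A = -19698/((-1248 - 5265) - 259) + 88/10602 = -19698/(-6513 - 259) + 88*(1/10602) = -19698/(-6772) + 44/5301 = -19698*(-1/6772) + 44/5301 = 9849/3386 + 44/5301 = 52358533/17949186 ≈ 2.9170)
1/((A - 1*(-46660)) + 73085) = 1/((52358533/17949186 - 1*(-46660)) + 73085) = 1/((52358533/17949186 + 46660) + 73085) = 1/(837561377293/17949186 + 73085) = 1/(2149377636103/17949186) = 17949186/2149377636103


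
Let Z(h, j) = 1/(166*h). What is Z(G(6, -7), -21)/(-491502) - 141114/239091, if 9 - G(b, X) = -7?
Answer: -61404784057553/104038799878464 ≈ -0.59021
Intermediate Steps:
G(b, X) = 16 (G(b, X) = 9 - 1*(-7) = 9 + 7 = 16)
Z(h, j) = 1/(166*h)
Z(G(6, -7), -21)/(-491502) - 141114/239091 = ((1/166)/16)/(-491502) - 141114/239091 = ((1/166)*(1/16))*(-1/491502) - 141114*1/239091 = (1/2656)*(-1/491502) - 47038/79697 = -1/1305429312 - 47038/79697 = -61404784057553/104038799878464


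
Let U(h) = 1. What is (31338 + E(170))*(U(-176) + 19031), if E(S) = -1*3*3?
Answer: 596253528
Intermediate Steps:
E(S) = -9 (E(S) = -3*3 = -9)
(31338 + E(170))*(U(-176) + 19031) = (31338 - 9)*(1 + 19031) = 31329*19032 = 596253528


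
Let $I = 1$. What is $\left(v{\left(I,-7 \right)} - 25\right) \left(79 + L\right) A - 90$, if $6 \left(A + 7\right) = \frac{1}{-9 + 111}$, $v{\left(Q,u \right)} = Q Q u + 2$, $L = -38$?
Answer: $\frac{868835}{102} \approx 8518.0$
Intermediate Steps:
$v{\left(Q,u \right)} = 2 + u Q^{2}$ ($v{\left(Q,u \right)} = Q^{2} u + 2 = u Q^{2} + 2 = 2 + u Q^{2}$)
$A = - \frac{4283}{612}$ ($A = -7 + \frac{1}{6 \left(-9 + 111\right)} = -7 + \frac{1}{6 \cdot 102} = -7 + \frac{1}{6} \cdot \frac{1}{102} = -7 + \frac{1}{612} = - \frac{4283}{612} \approx -6.9984$)
$\left(v{\left(I,-7 \right)} - 25\right) \left(79 + L\right) A - 90 = \left(\left(2 - 7 \cdot 1^{2}\right) - 25\right) \left(79 - 38\right) \left(- \frac{4283}{612}\right) - 90 = \left(\left(2 - 7\right) - 25\right) 41 \left(- \frac{4283}{612}\right) - 90 = \left(-5 - 25\right) 41 \left(- \frac{4283}{612}\right) - 90 = \left(-30\right) 41 \left(- \frac{4283}{612}\right) - 90 = \left(-1230\right) \left(- \frac{4283}{612}\right) - 90 = \frac{878015}{102} - 90 = \frac{868835}{102}$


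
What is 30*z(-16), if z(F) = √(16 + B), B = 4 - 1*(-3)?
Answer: 30*√23 ≈ 143.88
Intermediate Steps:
B = 7 (B = 4 + 3 = 7)
z(F) = √23 (z(F) = √(16 + 7) = √23)
30*z(-16) = 30*√23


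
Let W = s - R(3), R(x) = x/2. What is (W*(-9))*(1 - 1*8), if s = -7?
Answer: -1071/2 ≈ -535.50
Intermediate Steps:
R(x) = x/2 (R(x) = x*(½) = x/2)
W = -17/2 (W = -7 - 3/2 = -17/2 ≈ -8.5000)
(W*(-9))*(1 - 1*8) = (-17/2*(-9))*(1 - 1*8) = 153*(1 - 8)/2 = (153/2)*(-7) = -1071/2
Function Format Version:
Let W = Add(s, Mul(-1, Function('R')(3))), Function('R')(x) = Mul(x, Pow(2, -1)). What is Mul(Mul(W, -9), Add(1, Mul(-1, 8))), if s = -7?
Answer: Rational(-1071, 2) ≈ -535.50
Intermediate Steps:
Function('R')(x) = Mul(Rational(1, 2), x) (Function('R')(x) = Mul(x, Rational(1, 2)) = Mul(Rational(1, 2), x))
W = Rational(-17, 2) (W = Add(-7, Mul(-1, Mul(Rational(1, 2), 3))) = Add(-7, Mul(-1, Rational(3, 2))) = Add(-7, Rational(-3, 2)) = Rational(-17, 2) ≈ -8.5000)
Mul(Mul(W, -9), Add(1, Mul(-1, 8))) = Mul(Mul(Rational(-17, 2), -9), Add(1, Mul(-1, 8))) = Mul(Rational(153, 2), Add(1, -8)) = Mul(Rational(153, 2), -7) = Rational(-1071, 2)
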